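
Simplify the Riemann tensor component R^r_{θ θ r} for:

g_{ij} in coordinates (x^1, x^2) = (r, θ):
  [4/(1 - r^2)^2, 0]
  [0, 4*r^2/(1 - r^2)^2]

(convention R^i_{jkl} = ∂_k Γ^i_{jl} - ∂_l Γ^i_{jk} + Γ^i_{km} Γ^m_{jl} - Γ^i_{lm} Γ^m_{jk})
Non-zero Christoffel symbols (Γ^k_{ij} = Γ^k_{ji}):
Γ^r_{r r} = 2*r/(1 - r^2)
Γ^r_{θ θ} = (r^3 + r)/(r^2 - 1)
Γ^θ_{r θ} = (-r^2 - 1)/(r^3 - r)
R^r_{θ θ r} = ∂_θ Γ^r_{θ r} - ∂_r Γ^r_{θ θ} + Γ^r_{θ m} Γ^m_{θ r} - Γ^r_{r m} Γ^m_{θ θ}
  = (0) - ((r^4 - 4*r^2 - 1)/(r^2 - 1)^2) + (-(r^2 + 1)^2/(r^2 - 1)^2) - (-2*r^2*(r^2 + 1)/(r^2 - 1)^2) = 4*r^2/(r^2 - 1)^2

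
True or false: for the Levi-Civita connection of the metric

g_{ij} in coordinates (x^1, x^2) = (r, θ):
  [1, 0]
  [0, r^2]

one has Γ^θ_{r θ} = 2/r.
Γ^θ_{r θ} = (1/2) g^{θθ} (∂_r g_{θθ} + ∂_θ g_{θr} - ∂_θ g_{rθ}) = (1/2)(1/r^2)((2*r) + (0) - (0)) = 1/r
This differs from the proposed value 2/r.
False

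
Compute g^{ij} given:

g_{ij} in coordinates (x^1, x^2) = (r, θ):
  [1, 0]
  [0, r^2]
The metric is diagonal, so g^{ij} is diagonal with entries 1/g_{ii}: diag(1, 1/(r^2)).
g^{ij}:
  [1, 0]
  [0, 1/r^2]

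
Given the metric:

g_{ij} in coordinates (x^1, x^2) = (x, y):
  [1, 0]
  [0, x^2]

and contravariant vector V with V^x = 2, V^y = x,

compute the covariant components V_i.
V_i = g_{ij} V^j:
V_x = (1)(2) + (0)(x) = 2
V_y = (0)(2) + (x^2)(x) = x^3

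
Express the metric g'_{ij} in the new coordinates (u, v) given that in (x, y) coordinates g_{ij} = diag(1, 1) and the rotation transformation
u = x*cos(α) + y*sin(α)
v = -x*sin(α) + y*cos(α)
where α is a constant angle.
Invert the transformation: x = u*cos(α) - v*sin(α), y = u*sin(α) + v*cos(α)
g'_{ij} = (∂x^k/∂x'^i)(∂x^l/∂x'^j) g_{kl}; with g_{kl} = δ_{kl} this is Σ_k (∂x^k/∂x'^i)(∂x^k/∂x'^j).
Jacobian: ∂x/∂u = cos(α), ∂x/∂v = -sin(α), ∂y/∂u = sin(α), ∂y/∂v = cos(α)
g'_{uu} = (cos(α))(cos(α)) + (sin(α))(sin(α)) = 1
g'_{uv} = (cos(α))(-sin(α)) + (sin(α))(cos(α)) = 0
g'_{vv} = (-sin(α))(-sin(α)) + (cos(α))(cos(α)) = 1
g'_{ij} = diag(1, 1)
The Euclidean metric is invariant under rotations.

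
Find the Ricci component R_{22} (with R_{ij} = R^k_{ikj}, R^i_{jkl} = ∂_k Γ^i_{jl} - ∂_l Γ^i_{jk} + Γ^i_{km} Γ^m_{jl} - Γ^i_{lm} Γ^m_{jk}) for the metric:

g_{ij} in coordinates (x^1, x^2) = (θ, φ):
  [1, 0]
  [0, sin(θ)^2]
Non-zero Christoffel symbols (Γ^k_{ij} = Γ^k_{ji}):
Γ^θ_{φ φ} = -sin(2*θ)/2
Γ^φ_{θ φ} = 1/tan(θ)
R^θ_{φ θ φ} = ∂_θ Γ^θ_{φ φ} - ∂_φ Γ^θ_{φ θ} + Γ^θ_{θ m} Γ^m_{φ φ} - Γ^θ_{φ m} Γ^m_{φ θ}
  = (-cos(2*θ)) - (0) + (0) - (-cos(θ)^2) = sin(θ)^2
R^φ_{φ φ φ} = 0 (a repeated index in an antisymmetric pair)
R_{φφ} = R^θ_{φ θ φ} + R^φ_{φ φ φ} = (sin(θ)^2) + (0) = sin(θ)^2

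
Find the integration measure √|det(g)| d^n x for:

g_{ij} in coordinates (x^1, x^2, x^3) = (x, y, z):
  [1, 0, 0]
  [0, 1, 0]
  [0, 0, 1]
det(g) = 1
√|det(g)| = 1
Volume element: dV = 1 dx dy dz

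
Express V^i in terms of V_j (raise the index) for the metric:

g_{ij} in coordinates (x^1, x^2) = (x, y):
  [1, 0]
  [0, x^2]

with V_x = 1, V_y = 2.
Inverse metric (diagonal): g^{xx} = 1, g^{yy} = 1/x^2
V^i = g^{ij} V_j:
V^x = (1)(1) + (0)(2) = 1
V^y = (0)(1) + (1/x^2)(2) = 2/x^2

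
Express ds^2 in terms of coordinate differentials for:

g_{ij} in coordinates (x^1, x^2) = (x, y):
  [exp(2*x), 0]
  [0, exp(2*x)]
ds^2 = g_{ij} dx^i dx^j; only the non-zero components contribute.
ds^2 = exp(2*x) dx^2 + exp(2*x) dy^2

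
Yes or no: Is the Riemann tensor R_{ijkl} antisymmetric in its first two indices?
R_{ijkl} = -R_{jikl} (follows from metric compatibility).
Yes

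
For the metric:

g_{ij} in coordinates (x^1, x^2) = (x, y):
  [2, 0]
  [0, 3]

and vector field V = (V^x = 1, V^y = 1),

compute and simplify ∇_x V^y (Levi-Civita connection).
All Christoffel symbols are zero.
∇_x V^y = ∂_x V^y + Γ^y_{x j} V^j
  = (0) + (0)(1) + (0)(1)
  = 0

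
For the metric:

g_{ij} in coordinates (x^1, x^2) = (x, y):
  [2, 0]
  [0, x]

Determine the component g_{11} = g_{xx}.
With x^1 = x, x^2 = y, g_{11} = g_{xx} is the row-1, column-1 entry of the matrix.
g_{11} = 2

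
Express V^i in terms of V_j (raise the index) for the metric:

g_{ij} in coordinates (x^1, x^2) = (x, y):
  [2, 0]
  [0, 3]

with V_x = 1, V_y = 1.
Inverse metric (diagonal): g^{xx} = 1/2, g^{yy} = 1/3
V^i = g^{ij} V_j:
V^x = (1/2)(1) + (0)(1) = 1/2
V^y = (0)(1) + (1/3)(1) = 1/3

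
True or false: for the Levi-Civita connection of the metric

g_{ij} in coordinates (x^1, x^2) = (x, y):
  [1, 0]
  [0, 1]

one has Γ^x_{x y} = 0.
Γ^x_{x y} = (1/2) g^{xx} (∂_x g_{xy} + ∂_y g_{xx} - ∂_x g_{xy}) = (1/2)(1)((0) + (0) - (0)) = 0
This equals the proposed value 0.
True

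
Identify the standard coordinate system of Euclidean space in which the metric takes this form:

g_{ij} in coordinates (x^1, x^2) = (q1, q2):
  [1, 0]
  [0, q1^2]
The line element ds^2 = dq1^2 + q1^2 dq2^2 is dr^2 + r^2 dθ^2 with q1 = r, q2 = θ.
polar coordinates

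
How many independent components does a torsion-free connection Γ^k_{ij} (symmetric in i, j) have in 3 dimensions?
Γ^k_{ij} has n choices for the upper index and n(n+1)/2 independent symmetric lower index pairs.
Total = 3 × 3×4/2 = 3 × 6 = 18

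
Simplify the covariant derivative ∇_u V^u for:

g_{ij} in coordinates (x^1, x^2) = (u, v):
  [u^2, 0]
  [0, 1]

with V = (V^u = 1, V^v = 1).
Non-zero Christoffel symbols:
Γ^u_{u u} = 1/u
∇_u V^u = ∂_u V^u + Γ^u_{u j} V^j
  = (0) + (1/u)(1) + (0)(1)
  = 1/u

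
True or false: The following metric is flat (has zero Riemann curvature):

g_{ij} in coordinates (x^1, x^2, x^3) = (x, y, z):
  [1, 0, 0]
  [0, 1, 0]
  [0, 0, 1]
All metric components are constant, so every Christoffel symbol vanishes and R^i_{jkl} = 0.
True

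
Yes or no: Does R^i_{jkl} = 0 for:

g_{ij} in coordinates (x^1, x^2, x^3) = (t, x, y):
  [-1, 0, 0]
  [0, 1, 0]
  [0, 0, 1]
All metric components are constant, so every Christoffel symbol vanishes and R^i_{jkl} = 0.
Yes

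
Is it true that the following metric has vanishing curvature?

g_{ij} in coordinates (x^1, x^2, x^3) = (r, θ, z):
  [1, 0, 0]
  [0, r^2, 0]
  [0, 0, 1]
Non-zero Christoffel symbols:
Γ^r_{θ θ} = -r
Γ^θ_{r θ} = 1/r
Ricci tensor: R_{rr} = 0, R_{rθ} = 0, R_{rz} = 0, R_{θθ} = 0, R_{θz} = 0, R_{zz} = 0
All R_{ij} vanish; in 3 dimensions the Riemann tensor is fully determined by the Ricci tensor, so R^i_{jkl} = 0: the metric is flat (curvilinear coordinates on flat space).
Yes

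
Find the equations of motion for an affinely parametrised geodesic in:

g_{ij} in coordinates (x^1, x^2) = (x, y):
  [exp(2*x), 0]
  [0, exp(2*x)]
Geodesic equation: d^2x^k/dλ^2 + Γ^k_{ij} (dx^i/dλ)(dx^j/dλ) = 0.
Non-zero Christoffel symbols:
Γ^x_{x x} = 1
Γ^x_{y y} = -1
Γ^y_{x y} = 1
Substituting (the symmetric pair Γ^k_{ij}, Γ^k_{ji} combines into a factor 2):
d^2x/dλ^2 + (dx/dλ)^2 - (dy/dλ)^2 = 0
d^2y/dλ^2 + 2 (dx/dλ)(dy/dλ) = 0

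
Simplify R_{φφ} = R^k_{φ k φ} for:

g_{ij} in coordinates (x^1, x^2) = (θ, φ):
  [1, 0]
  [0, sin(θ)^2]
Non-zero Christoffel symbols (Γ^k_{ij} = Γ^k_{ji}):
Γ^θ_{φ φ} = -sin(2*θ)/2
Γ^φ_{θ φ} = 1/tan(θ)
R^θ_{φ θ φ} = ∂_θ Γ^θ_{φ φ} - ∂_φ Γ^θ_{φ θ} + Γ^θ_{θ m} Γ^m_{φ φ} - Γ^θ_{φ m} Γ^m_{φ θ}
  = (-cos(2*θ)) - (0) + (0) - (-cos(θ)^2) = sin(θ)^2
R^φ_{φ φ φ} = 0 (a repeated index in an antisymmetric pair)
R_{φφ} = R^θ_{φ θ φ} + R^φ_{φ φ φ} = (sin(θ)^2) + (0) = sin(θ)^2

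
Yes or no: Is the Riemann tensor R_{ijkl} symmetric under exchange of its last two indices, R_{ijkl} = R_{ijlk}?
It is antisymmetric in the last pair: R_{ijkl} = -R_{ijlk}.
No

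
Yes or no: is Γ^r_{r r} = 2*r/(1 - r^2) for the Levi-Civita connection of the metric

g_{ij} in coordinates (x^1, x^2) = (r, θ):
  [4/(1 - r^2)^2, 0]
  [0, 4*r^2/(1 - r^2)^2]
Γ^r_{r r} = (1/2) g^{rr} (∂_r g_{rr} + ∂_r g_{rr} - ∂_r g_{rr}) = (1/2)((1 - r^2)^2/4)((16*r/(1 - r^2)^3) + (16*r/(1 - r^2)^3) - (16*r/(1 - r^2)^3)) = 2*r/(1 - r^2)
This equals the proposed value 2*r/(1 - r^2).
Yes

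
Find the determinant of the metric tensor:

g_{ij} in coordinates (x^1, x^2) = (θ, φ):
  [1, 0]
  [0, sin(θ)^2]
For a 2×2 metric: det(g) = g_{11}·g_{22} - g_{12}·g_{21}
= (1)·(sin(θ)^2) - (0)·(0)
= sin(θ)^2 - 0
det(g) = sin(θ)^2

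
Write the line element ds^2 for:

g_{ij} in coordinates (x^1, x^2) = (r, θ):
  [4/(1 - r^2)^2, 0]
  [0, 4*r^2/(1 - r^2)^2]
ds^2 = g_{ij} dx^i dx^j; only the non-zero components contribute.
ds^2 = (4/(1 - r^2)^2) dr^2 + (4*r^2/(1 - r^2)^2) dθ^2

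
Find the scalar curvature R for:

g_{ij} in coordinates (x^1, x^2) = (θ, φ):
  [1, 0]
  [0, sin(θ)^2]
Non-zero Christoffel symbols (Γ^k_{ij} = Γ^k_{ji}):
Γ^θ_{φ φ} = -sin(2*θ)/2
Γ^φ_{θ φ} = 1/tan(θ)
Ricci tensor (R_{ij} = R^k_{ikj}): R_{θθ} = 1, R_{θφ} = 0, R_{φφ} = sin(θ)^2
Inverse metric: g^{θθ} = 1, g^{φφ} = 1/sin(θ)^2
R = g^{ij} R_{ij} = (1)(1) + (1/sin(θ)^2)(sin(θ)^2) = 2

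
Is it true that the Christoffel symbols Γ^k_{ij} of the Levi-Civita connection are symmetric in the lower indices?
The Levi-Civita connection is torsion-free, which is exactly Γ^k_{ij} = Γ^k_{ji}.
Yes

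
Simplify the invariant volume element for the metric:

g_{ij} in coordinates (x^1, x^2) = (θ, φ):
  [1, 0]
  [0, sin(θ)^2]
det(g) = sin(θ)^2
√|det(g)| = sin(θ) (taking 0 < θ < π so that |sin(θ)| = sin(θ))
Volume element: dV = sin(θ) dθ dφ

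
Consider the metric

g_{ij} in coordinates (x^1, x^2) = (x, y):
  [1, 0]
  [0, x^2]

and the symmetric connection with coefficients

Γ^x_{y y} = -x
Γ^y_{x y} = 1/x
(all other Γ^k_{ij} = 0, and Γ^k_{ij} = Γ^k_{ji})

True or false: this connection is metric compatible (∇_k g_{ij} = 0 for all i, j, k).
Using ∇_k g_{ij} = ∂_k g_{ij} - Γ^m_{ki} g_{mj} - Γ^m_{kj} g_{im}:
e.g. ∇_x g_{yy} = (2*x) - (x) - (x) = 0
Every component ∇_k g_{ij} vanishes: the connection is metric compatible.
True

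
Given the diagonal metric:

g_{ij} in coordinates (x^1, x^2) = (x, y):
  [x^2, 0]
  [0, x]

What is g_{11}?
With x^1 = x, x^2 = y, g_{11} = g_{xx} is the row-1, column-1 entry of the matrix.
g_{11} = x^2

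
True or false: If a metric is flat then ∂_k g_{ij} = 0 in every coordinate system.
Flatness means R^i_{jkl} = 0; the components can still vary, e.g. the flat plane in polar coordinates has g_{θθ} = r^2.
False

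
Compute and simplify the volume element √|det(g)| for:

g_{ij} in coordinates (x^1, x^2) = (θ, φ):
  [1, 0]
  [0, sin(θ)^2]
det(g) = sin(θ)^2
√|det(g)| = sin(θ) (taking 0 < θ < π so that |sin(θ)| = sin(θ))
Volume element: dV = sin(θ) dθ dφ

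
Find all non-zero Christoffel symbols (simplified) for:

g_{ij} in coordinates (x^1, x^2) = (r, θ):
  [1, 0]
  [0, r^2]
Using Γ^k_{ij} = (1/2) g^{km} (∂_i g_{mj} + ∂_j g_{mi} - ∂_m g_{ij}); the metric is diagonal, so only the m = k term contributes.
Non-zero symbols (using the symmetry Γ^k_{ij} = Γ^k_{ji}):
Γ^r_{θ θ} = (1/2) g^{rr} (∂_θ g_{rθ} + ∂_θ g_{rθ} - ∂_r g_{θθ}) = (1/2)(1)((0) + (0) - (2*r)) = -r
Γ^θ_{r θ} = (1/2) g^{θθ} (∂_r g_{θθ} + ∂_θ g_{θr} - ∂_θ g_{rθ}) = (1/2)(1/r^2)((2*r) + (0) - (0)) = 1/r
All other Christoffel symbols are zero.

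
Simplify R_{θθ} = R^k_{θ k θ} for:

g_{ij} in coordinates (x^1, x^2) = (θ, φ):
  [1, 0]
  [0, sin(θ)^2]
Non-zero Christoffel symbols (Γ^k_{ij} = Γ^k_{ji}):
Γ^θ_{φ φ} = -sin(2*θ)/2
Γ^φ_{θ φ} = 1/tan(θ)
R^θ_{θ θ θ} = 0 (a repeated index in an antisymmetric pair)
R^φ_{θ φ θ} = ∂_φ Γ^φ_{θ θ} - ∂_θ Γ^φ_{θ φ} + Γ^φ_{φ m} Γ^m_{θ θ} - Γ^φ_{θ m} Γ^m_{θ φ}
  = (0) - (-1/sin(θ)^2) + (0) - (1/tan(θ)^2) = 1
R_{θθ} = R^θ_{θ θ θ} + R^φ_{θ φ θ} = (0) + (1) = 1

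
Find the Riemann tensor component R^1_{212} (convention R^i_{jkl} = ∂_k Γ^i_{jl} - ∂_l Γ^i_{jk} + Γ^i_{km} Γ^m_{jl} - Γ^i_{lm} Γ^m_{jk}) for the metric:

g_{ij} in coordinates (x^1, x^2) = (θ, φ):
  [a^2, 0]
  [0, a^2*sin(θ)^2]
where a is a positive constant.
Non-zero Christoffel symbols (Γ^k_{ij} = Γ^k_{ji}):
Γ^θ_{φ φ} = -sin(2*θ)/2
Γ^φ_{θ φ} = 1/tan(θ)
R^θ_{φ θ φ} = ∂_θ Γ^θ_{φ φ} - ∂_φ Γ^θ_{φ θ} + Γ^θ_{θ m} Γ^m_{φ φ} - Γ^θ_{φ m} Γ^m_{φ θ}
  = (-cos(2*θ)) - (0) + (0) - (-cos(θ)^2) = sin(θ)^2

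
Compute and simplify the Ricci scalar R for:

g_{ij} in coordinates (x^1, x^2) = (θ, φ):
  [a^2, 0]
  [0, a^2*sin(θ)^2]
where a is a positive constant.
Non-zero Christoffel symbols (Γ^k_{ij} = Γ^k_{ji}):
Γ^θ_{φ φ} = -sin(2*θ)/2
Γ^φ_{θ φ} = 1/tan(θ)
Ricci tensor (R_{ij} = R^k_{ikj}): R_{θθ} = 1, R_{θφ} = 0, R_{φφ} = sin(θ)^2
Inverse metric: g^{θθ} = 1/a^2, g^{φφ} = 1/(a^2*sin(θ)^2)
R = g^{ij} R_{ij} = (1/a^2)(1) + (1/(a^2*sin(θ)^2))(sin(θ)^2) = 2/a^2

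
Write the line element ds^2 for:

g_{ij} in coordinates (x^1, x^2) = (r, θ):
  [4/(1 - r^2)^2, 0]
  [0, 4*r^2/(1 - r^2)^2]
ds^2 = g_{ij} dx^i dx^j; only the non-zero components contribute.
ds^2 = (4/(1 - r^2)^2) dr^2 + (4*r^2/(1 - r^2)^2) dθ^2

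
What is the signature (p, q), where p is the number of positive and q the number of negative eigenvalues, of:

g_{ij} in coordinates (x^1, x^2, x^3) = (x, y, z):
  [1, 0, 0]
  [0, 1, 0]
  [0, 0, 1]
The metric is diagonal, so its eigenvalues are the diagonal entries: 1, 1, 1 (at a generic point, where coordinate-dependent entries are positive).
3 positive, 0 negative.
(3, 0) - Riemannian (positive definite)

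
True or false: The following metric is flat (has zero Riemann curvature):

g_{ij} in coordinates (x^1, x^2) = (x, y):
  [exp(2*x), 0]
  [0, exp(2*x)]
Non-zero Christoffel symbols:
Γ^x_{x x} = 1
Γ^x_{y y} = -1
Γ^y_{x y} = 1
Ricci tensor: R_{xx} = 0, R_{xy} = 0, R_{yy} = 0
All R_{ij} vanish; in 2 dimensions the Riemann tensor is fully determined by the Ricci tensor, so R^i_{jkl} = 0: the metric is flat (curvilinear coordinates on flat space).
True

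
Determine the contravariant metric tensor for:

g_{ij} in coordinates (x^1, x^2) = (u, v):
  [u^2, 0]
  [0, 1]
The metric is diagonal, so g^{ij} is diagonal with entries 1/g_{ii}: diag(1/(u^2), 1).
g^{ij}:
  [1/u^2, 0]
  [0, 1]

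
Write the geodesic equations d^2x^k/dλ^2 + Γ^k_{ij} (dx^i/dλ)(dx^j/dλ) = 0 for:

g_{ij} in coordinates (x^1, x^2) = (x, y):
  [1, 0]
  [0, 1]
Geodesic equation: d^2x^k/dλ^2 + Γ^k_{ij} (dx^i/dλ)(dx^j/dλ) = 0.
All Christoffel symbols vanish, so the geodesics are straight lines:
d^2x/dλ^2 = 0
d^2y/dλ^2 = 0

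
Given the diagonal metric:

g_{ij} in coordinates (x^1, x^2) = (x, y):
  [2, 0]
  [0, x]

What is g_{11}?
With x^1 = x, x^2 = y, g_{11} = g_{xx} is the row-1, column-1 entry of the matrix.
g_{11} = 2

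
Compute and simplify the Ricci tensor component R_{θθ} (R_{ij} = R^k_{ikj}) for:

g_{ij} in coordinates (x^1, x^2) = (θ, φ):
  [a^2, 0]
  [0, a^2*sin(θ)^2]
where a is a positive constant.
Non-zero Christoffel symbols (Γ^k_{ij} = Γ^k_{ji}):
Γ^θ_{φ φ} = -sin(2*θ)/2
Γ^φ_{θ φ} = 1/tan(θ)
R^θ_{θ θ θ} = 0 (a repeated index in an antisymmetric pair)
R^φ_{θ φ θ} = ∂_φ Γ^φ_{θ θ} - ∂_θ Γ^φ_{θ φ} + Γ^φ_{φ m} Γ^m_{θ θ} - Γ^φ_{θ m} Γ^m_{θ φ}
  = (0) - (-1/sin(θ)^2) + (0) - (1/tan(θ)^2) = 1
R_{θθ} = R^θ_{θ θ θ} + R^φ_{θ φ θ} = (0) + (1) = 1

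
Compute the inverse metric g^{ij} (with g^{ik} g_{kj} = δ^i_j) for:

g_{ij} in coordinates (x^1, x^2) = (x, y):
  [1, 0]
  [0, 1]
The metric is diagonal, so g^{ij} is diagonal with entries 1/g_{ii}: diag(1, 1).
g^{ij}:
  [1, 0]
  [0, 1]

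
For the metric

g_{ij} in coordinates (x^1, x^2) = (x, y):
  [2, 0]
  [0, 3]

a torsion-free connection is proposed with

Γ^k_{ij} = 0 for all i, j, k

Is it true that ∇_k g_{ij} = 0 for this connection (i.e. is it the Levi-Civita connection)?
Using ∇_k g_{ij} = ∂_k g_{ij} - Γ^m_{ki} g_{mj} - Γ^m_{kj} g_{im}:
e.g. ∇_y g_{xx} = (0) - (0) - (0) = 0
Every component ∇_k g_{ij} vanishes: the connection is metric compatible.
Yes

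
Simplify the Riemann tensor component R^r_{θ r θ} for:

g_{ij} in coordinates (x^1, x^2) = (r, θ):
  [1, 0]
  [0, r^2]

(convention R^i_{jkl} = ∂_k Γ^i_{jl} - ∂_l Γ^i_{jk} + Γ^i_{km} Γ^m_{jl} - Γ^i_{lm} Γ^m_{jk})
Non-zero Christoffel symbols (Γ^k_{ij} = Γ^k_{ji}):
Γ^r_{θ θ} = -r
Γ^θ_{r θ} = 1/r
R^r_{θ r θ} = ∂_r Γ^r_{θ θ} - ∂_θ Γ^r_{θ r} + Γ^r_{r m} Γ^m_{θ θ} - Γ^r_{θ m} Γ^m_{θ r}
  = (-1) - (0) + (0) - (-1) = 0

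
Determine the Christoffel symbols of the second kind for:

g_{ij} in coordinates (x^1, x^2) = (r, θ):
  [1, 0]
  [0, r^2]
Using Γ^k_{ij} = (1/2) g^{km} (∂_i g_{mj} + ∂_j g_{mi} - ∂_m g_{ij}); the metric is diagonal, so only the m = k term contributes.
Non-zero symbols (using the symmetry Γ^k_{ij} = Γ^k_{ji}):
Γ^r_{θ θ} = (1/2) g^{rr} (∂_θ g_{rθ} + ∂_θ g_{rθ} - ∂_r g_{θθ}) = (1/2)(1)((0) + (0) - (2*r)) = -r
Γ^θ_{r θ} = (1/2) g^{θθ} (∂_r g_{θθ} + ∂_θ g_{θr} - ∂_θ g_{rθ}) = (1/2)(1/r^2)((2*r) + (0) - (0)) = 1/r
All other Christoffel symbols are zero.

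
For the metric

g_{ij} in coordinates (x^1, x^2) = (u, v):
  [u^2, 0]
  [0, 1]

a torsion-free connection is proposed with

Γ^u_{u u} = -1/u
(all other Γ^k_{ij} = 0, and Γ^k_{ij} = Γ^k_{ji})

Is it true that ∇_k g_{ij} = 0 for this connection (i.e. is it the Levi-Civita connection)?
Using ∇_k g_{ij} = ∂_k g_{ij} - Γ^m_{ki} g_{mj} - Γ^m_{kj} g_{im}:
∇_u g_{uu} = (2*u) - (-u) - (-u) = 4*u ≠ 0
So the connection is not metric compatible (it is not the Levi-Civita connection).
No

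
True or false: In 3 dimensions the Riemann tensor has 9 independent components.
n^2(n^2-1)/12 = 9·8/12 = 6 independent components for n = 3.
False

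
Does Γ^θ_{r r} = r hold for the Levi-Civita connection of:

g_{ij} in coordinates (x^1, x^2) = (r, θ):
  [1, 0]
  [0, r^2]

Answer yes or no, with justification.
Γ^θ_{r r} = (1/2) g^{θθ} (∂_r g_{θr} + ∂_r g_{θr} - ∂_θ g_{rr}) = (1/2)(1/r^2)((0) + (0) - (0)) = 0
This differs from the proposed value r.
No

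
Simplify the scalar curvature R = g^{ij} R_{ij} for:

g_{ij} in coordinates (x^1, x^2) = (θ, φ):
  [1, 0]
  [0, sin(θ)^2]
Non-zero Christoffel symbols (Γ^k_{ij} = Γ^k_{ji}):
Γ^θ_{φ φ} = -sin(2*θ)/2
Γ^φ_{θ φ} = 1/tan(θ)
Ricci tensor (R_{ij} = R^k_{ikj}): R_{θθ} = 1, R_{θφ} = 0, R_{φφ} = sin(θ)^2
Inverse metric: g^{θθ} = 1, g^{φφ} = 1/sin(θ)^2
R = g^{ij} R_{ij} = (1)(1) + (1/sin(θ)^2)(sin(θ)^2) = 2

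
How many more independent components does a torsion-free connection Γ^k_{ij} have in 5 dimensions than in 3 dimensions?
Independent components in n dimensions: n × n(n+1)/2 = n^2(n+1)/2.
5D: 5 × 15 = 75
3D: 3 × 6 = 18
Difference = 75 - 18 = 57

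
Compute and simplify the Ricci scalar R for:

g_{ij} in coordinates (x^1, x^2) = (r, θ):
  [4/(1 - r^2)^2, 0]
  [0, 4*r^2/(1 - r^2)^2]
Non-zero Christoffel symbols (Γ^k_{ij} = Γ^k_{ji}):
Γ^r_{r r} = 2*r/(1 - r^2)
Γ^r_{θ θ} = (r^3 + r)/(r^2 - 1)
Γ^θ_{r θ} = (-r^2 - 1)/(r^3 - r)
Ricci tensor (R_{ij} = R^k_{ikj}): R_{rr} = -4/(r^2 - 1)^2, R_{rθ} = 0, R_{θθ} = -4*r^2/(r^2 - 1)^2
Inverse metric: g^{rr} = (1 - r^2)^2/4, g^{θθ} = (1 - r^2)^2/(4*r^2)
R = g^{ij} R_{ij} = ((1 - r^2)^2/4)(-4/(r^2 - 1)^2) + ((1 - r^2)^2/(4*r^2))(-4*r^2/(r^2 - 1)^2) = -2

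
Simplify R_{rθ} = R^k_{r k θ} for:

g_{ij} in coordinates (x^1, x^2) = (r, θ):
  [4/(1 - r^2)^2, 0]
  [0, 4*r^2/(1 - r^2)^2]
Non-zero Christoffel symbols (Γ^k_{ij} = Γ^k_{ji}):
Γ^r_{r r} = 2*r/(1 - r^2)
Γ^r_{θ θ} = (r^3 + r)/(r^2 - 1)
Γ^θ_{r θ} = (-r^2 - 1)/(r^3 - r)
R^r_{r r θ} = 0 (a repeated index in an antisymmetric pair)
R^θ_{r θ θ} = 0 (a repeated index in an antisymmetric pair)
R_{rθ} = R^r_{r r θ} + R^θ_{r θ θ} = (0) + (0) = 0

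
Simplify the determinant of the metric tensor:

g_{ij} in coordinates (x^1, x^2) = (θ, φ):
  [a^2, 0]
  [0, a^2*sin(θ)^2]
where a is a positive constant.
For a 2×2 metric: det(g) = g_{11}·g_{22} - g_{12}·g_{21}
= (a^2)·(a^2*sin(θ)^2) - (0)·(0)
= a^4*sin(θ)^2 - 0
det(g) = a^4*sin(θ)^2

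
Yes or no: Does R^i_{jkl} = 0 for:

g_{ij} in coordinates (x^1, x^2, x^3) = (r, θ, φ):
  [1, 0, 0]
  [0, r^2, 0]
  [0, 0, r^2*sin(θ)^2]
Non-zero Christoffel symbols:
Γ^r_{θ θ} = -r
Γ^r_{φ φ} = -r*sin(θ)^2
Γ^θ_{r θ} = 1/r
Γ^θ_{φ φ} = -sin(2*θ)/2
Γ^φ_{r φ} = 1/r
Γ^φ_{θ φ} = 1/tan(θ)
Ricci tensor: R_{rr} = 0, R_{rθ} = 0, R_{rφ} = 0, R_{θθ} = 0, R_{θφ} = 0, R_{φφ} = 0
All R_{ij} vanish; in 3 dimensions the Riemann tensor is fully determined by the Ricci tensor, so R^i_{jkl} = 0: the metric is flat (curvilinear coordinates on flat space).
Yes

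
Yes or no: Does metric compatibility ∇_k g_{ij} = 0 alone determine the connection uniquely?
One also needs vanishing torsion; metric compatibility plus torsion-freeness singles out the Levi-Civita connection.
No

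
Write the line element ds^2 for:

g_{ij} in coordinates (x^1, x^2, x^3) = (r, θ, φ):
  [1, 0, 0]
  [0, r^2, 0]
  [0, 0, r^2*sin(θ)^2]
ds^2 = g_{ij} dx^i dx^j; only the non-zero components contribute.
ds^2 = dr^2 + r^2 dθ^2 + r^2*sin(θ)^2 dφ^2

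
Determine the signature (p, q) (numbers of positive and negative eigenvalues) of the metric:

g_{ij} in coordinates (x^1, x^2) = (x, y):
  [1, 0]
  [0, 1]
The metric is diagonal, so its eigenvalues are the diagonal entries: 1, 1 (at a generic point, where coordinate-dependent entries are positive).
2 positive, 0 negative.
(2, 0) - Riemannian (positive definite)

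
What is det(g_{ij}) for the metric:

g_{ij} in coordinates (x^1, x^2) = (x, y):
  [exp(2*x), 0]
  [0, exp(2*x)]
For a 2×2 metric: det(g) = g_{11}·g_{22} - g_{12}·g_{21}
= (exp(2*x))·(exp(2*x)) - (0)·(0)
= exp(4*x) - 0
det(g) = exp(4*x)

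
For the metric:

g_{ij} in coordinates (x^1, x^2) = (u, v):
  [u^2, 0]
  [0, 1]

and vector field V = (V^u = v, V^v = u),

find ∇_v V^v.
Non-zero Christoffel symbols:
Γ^u_{u u} = 1/u
∇_v V^v = ∂_v V^v + Γ^v_{v j} V^j
  = (0) + (0)(v) + (0)(u)
  = 0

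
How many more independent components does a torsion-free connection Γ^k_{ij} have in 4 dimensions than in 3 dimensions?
Independent components in n dimensions: n × n(n+1)/2 = n^2(n+1)/2.
4D: 4 × 10 = 40
3D: 3 × 6 = 18
Difference = 40 - 18 = 22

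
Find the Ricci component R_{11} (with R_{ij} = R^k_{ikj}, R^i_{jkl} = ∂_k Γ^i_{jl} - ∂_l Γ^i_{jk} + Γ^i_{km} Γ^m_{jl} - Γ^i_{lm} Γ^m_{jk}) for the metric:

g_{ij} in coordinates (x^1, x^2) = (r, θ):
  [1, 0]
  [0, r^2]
Non-zero Christoffel symbols (Γ^k_{ij} = Γ^k_{ji}):
Γ^r_{θ θ} = -r
Γ^θ_{r θ} = 1/r
R^r_{r r r} = 0 (a repeated index in an antisymmetric pair)
R^θ_{r θ r} = ∂_θ Γ^θ_{r r} - ∂_r Γ^θ_{r θ} + Γ^θ_{θ m} Γ^m_{r r} - Γ^θ_{r m} Γ^m_{r θ}
  = (0) - (-1/r^2) + (0) - (1/r^2) = 0
R_{rr} = R^r_{r r r} + R^θ_{r θ r} = (0) + (0) = 0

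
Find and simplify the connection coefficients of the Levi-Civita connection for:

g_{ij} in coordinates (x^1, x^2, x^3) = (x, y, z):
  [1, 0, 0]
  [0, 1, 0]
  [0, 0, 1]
Using Γ^k_{ij} = (1/2) g^{km} (∂_i g_{mj} + ∂_j g_{mi} - ∂_m g_{ij}); the metric is diagonal, so only the m = k term contributes.
Every metric component is constant, so all ∂_m g_{ij} = 0 and every Christoffel symbol vanishes.
All Christoffel symbols are zero.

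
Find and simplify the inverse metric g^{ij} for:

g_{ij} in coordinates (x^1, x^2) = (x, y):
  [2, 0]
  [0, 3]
The metric is diagonal, so g^{ij} is diagonal with entries 1/g_{ii}: diag(1/2, 1/3).
g^{ij}:
  [1/2, 0]
  [0, 1/3]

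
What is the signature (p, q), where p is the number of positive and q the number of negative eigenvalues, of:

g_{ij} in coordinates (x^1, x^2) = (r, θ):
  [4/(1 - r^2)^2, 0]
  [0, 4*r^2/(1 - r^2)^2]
The metric is diagonal, so its eigenvalues are the diagonal entries: 4/(1 - r^2)^2, 4*r^2/(1 - r^2)^2 (at a generic point, where coordinate-dependent entries are positive).
2 positive, 0 negative.
(2, 0) - Riemannian (positive definite)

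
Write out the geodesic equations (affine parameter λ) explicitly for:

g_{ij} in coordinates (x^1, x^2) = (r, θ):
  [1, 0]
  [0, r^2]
Geodesic equation: d^2x^k/dλ^2 + Γ^k_{ij} (dx^i/dλ)(dx^j/dλ) = 0.
Non-zero Christoffel symbols:
Γ^r_{θ θ} = -r
Γ^θ_{r θ} = 1/r
Substituting (the symmetric pair Γ^k_{ij}, Γ^k_{ji} combines into a factor 2):
d^2r/dλ^2 - r (dθ/dλ)^2 = 0
d^2θ/dλ^2 + (2/r) (dr/dλ)(dθ/dλ) = 0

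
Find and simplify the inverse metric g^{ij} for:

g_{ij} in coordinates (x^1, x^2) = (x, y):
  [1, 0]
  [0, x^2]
The metric is diagonal, so g^{ij} is diagonal with entries 1/g_{ii}: diag(1, 1/(x^2)).
g^{ij}:
  [1, 0]
  [0, 1/x^2]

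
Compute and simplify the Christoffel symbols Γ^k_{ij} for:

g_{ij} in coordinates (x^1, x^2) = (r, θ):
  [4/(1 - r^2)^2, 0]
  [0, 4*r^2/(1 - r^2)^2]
Using Γ^k_{ij} = (1/2) g^{km} (∂_i g_{mj} + ∂_j g_{mi} - ∂_m g_{ij}); the metric is diagonal, so only the m = k term contributes.
Non-zero symbols (using the symmetry Γ^k_{ij} = Γ^k_{ji}):
Γ^r_{r r} = (1/2) g^{rr} (∂_r g_{rr} + ∂_r g_{rr} - ∂_r g_{rr}) = (1/2)((1 - r^2)^2/4)((16*r/(1 - r^2)^3) + (16*r/(1 - r^2)^3) - (16*r/(1 - r^2)^3)) = 2*r/(1 - r^2)
Γ^r_{θ θ} = (1/2) g^{rr} (∂_θ g_{rθ} + ∂_θ g_{rθ} - ∂_r g_{θθ}) = (1/2)((1 - r^2)^2/4)((0) + (0) - (-8*(r^3 + r)/(r^2 - 1)^3)) = (r^3 + r)/(r^2 - 1)
Γ^θ_{r θ} = (1/2) g^{θθ} (∂_r g_{θθ} + ∂_θ g_{θr} - ∂_θ g_{rθ}) = (1/2)((1 - r^2)^2/(4*r^2))((-8*(r^3 + r)/(r^2 - 1)^3) + (0) - (0)) = (-r^2 - 1)/(r^3 - r)
All other Christoffel symbols are zero.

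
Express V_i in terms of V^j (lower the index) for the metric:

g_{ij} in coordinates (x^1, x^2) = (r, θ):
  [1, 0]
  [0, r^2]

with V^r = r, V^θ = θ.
V_i = g_{ij} V^j:
V_r = (1)(r) + (0)(θ) = r
V_θ = (0)(r) + (r^2)(θ) = r^2*θ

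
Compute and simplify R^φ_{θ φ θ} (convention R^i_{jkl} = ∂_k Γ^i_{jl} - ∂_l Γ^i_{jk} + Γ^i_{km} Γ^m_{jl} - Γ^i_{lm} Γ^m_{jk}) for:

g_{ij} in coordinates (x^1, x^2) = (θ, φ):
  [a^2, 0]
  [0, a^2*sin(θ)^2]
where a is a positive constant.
Non-zero Christoffel symbols (Γ^k_{ij} = Γ^k_{ji}):
Γ^θ_{φ φ} = -sin(2*θ)/2
Γ^φ_{θ φ} = 1/tan(θ)
R^φ_{θ φ θ} = ∂_φ Γ^φ_{θ θ} - ∂_θ Γ^φ_{θ φ} + Γ^φ_{φ m} Γ^m_{θ θ} - Γ^φ_{θ m} Γ^m_{θ φ}
  = (0) - (-1/sin(θ)^2) + (0) - (1/tan(θ)^2) = 1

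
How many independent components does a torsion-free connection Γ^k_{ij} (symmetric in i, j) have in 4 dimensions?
Γ^k_{ij} has n choices for the upper index and n(n+1)/2 independent symmetric lower index pairs.
Total = 4 × 4×5/2 = 4 × 10 = 40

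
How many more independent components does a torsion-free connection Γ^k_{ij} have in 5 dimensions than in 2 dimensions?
Independent components in n dimensions: n × n(n+1)/2 = n^2(n+1)/2.
5D: 5 × 15 = 75
2D: 2 × 3 = 6
Difference = 75 - 6 = 69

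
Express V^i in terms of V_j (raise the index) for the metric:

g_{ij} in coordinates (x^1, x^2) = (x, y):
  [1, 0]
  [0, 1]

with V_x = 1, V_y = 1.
Inverse metric (diagonal): g^{xx} = 1, g^{yy} = 1
V^i = g^{ij} V_j:
V^x = (1)(1) + (0)(1) = 1
V^y = (0)(1) + (1)(1) = 1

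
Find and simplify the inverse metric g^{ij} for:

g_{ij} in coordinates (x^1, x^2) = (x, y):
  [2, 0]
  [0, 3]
The metric is diagonal, so g^{ij} is diagonal with entries 1/g_{ii}: diag(1/2, 1/3).
g^{ij}:
  [1/2, 0]
  [0, 1/3]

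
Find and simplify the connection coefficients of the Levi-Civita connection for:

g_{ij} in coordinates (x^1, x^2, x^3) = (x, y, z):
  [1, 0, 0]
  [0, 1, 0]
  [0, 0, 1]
Using Γ^k_{ij} = (1/2) g^{km} (∂_i g_{mj} + ∂_j g_{mi} - ∂_m g_{ij}); the metric is diagonal, so only the m = k term contributes.
Every metric component is constant, so all ∂_m g_{ij} = 0 and every Christoffel symbol vanishes.
All Christoffel symbols are zero.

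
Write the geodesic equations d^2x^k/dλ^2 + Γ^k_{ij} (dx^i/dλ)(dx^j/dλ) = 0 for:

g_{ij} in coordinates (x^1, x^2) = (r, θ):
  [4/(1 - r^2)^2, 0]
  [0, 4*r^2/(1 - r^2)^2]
Geodesic equation: d^2x^k/dλ^2 + Γ^k_{ij} (dx^i/dλ)(dx^j/dλ) = 0.
Non-zero Christoffel symbols:
Γ^r_{r r} = 2*r/(1 - r^2)
Γ^r_{θ θ} = (r^3 + r)/(r^2 - 1)
Γ^θ_{r θ} = (-r^2 - 1)/(r^3 - r)
Substituting (the symmetric pair Γ^k_{ij}, Γ^k_{ji} combines into a factor 2):
d^2r/dλ^2 + (2*r/(1 - r^2)) (dr/dλ)^2 + ((r^3 + r)/(r^2 - 1)) (dθ/dλ)^2 = 0
d^2θ/dλ^2 + ((-2*r^2 - 2)/(r^3 - r)) (dr/dλ)(dθ/dλ) = 0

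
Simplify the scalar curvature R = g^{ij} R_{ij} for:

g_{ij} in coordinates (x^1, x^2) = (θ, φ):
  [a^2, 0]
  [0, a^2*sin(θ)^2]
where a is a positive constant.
Non-zero Christoffel symbols (Γ^k_{ij} = Γ^k_{ji}):
Γ^θ_{φ φ} = -sin(2*θ)/2
Γ^φ_{θ φ} = 1/tan(θ)
Ricci tensor (R_{ij} = R^k_{ikj}): R_{θθ} = 1, R_{θφ} = 0, R_{φφ} = sin(θ)^2
Inverse metric: g^{θθ} = 1/a^2, g^{φφ} = 1/(a^2*sin(θ)^2)
R = g^{ij} R_{ij} = (1/a^2)(1) + (1/(a^2*sin(θ)^2))(sin(θ)^2) = 2/a^2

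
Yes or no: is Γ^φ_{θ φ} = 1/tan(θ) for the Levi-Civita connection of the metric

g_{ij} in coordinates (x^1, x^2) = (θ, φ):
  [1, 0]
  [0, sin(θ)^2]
Γ^φ_{θ φ} = (1/2) g^{φφ} (∂_θ g_{φφ} + ∂_φ g_{φθ} - ∂_φ g_{θφ}) = (1/2)(1/sin(θ)^2)((sin(2*θ)) + (0) - (0)) = 1/tan(θ)
This equals the proposed value 1/tan(θ).
Yes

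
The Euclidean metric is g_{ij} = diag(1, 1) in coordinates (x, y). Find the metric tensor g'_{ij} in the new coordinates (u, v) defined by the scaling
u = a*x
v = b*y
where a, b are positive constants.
Invert the transformation: x = u/a, y = v/b
g'_{ij} = (∂x^k/∂x'^i)(∂x^l/∂x'^j) g_{kl}; with g_{kl} = δ_{kl} this is Σ_k (∂x^k/∂x'^i)(∂x^k/∂x'^j).
Jacobian: ∂x/∂u = 1/a, ∂x/∂v = 0, ∂y/∂u = 0, ∂y/∂v = 1/b
g'_{uu} = (1/a)(1/a) + (0)(0) = 1/a^2
g'_{uv} = (1/a)(0) + (0)(1/b) = 0
g'_{vv} = (0)(0) + (1/b)(1/b) = 1/b^2
g'_{ij} = diag(1/a^2, 1/b^2)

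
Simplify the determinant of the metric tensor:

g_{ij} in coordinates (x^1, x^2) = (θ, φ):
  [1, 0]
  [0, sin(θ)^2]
For a 2×2 metric: det(g) = g_{11}·g_{22} - g_{12}·g_{21}
= (1)·(sin(θ)^2) - (0)·(0)
= sin(θ)^2 - 0
det(g) = sin(θ)^2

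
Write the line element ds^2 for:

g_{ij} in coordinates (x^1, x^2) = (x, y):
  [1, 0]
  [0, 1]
ds^2 = g_{ij} dx^i dx^j; only the non-zero components contribute.
ds^2 = dx^2 + dy^2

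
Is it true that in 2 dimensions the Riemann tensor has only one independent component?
The number of independent components is n^2(n^2-1)/12 = 4·3/12 = 1 for n = 2 (e.g. R_{1212}).
Yes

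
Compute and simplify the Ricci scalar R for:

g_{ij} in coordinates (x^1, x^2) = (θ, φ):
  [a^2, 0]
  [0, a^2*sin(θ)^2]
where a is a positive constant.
Non-zero Christoffel symbols (Γ^k_{ij} = Γ^k_{ji}):
Γ^θ_{φ φ} = -sin(2*θ)/2
Γ^φ_{θ φ} = 1/tan(θ)
Ricci tensor (R_{ij} = R^k_{ikj}): R_{θθ} = 1, R_{θφ} = 0, R_{φφ} = sin(θ)^2
Inverse metric: g^{θθ} = 1/a^2, g^{φφ} = 1/(a^2*sin(θ)^2)
R = g^{ij} R_{ij} = (1/a^2)(1) + (1/(a^2*sin(θ)^2))(sin(θ)^2) = 2/a^2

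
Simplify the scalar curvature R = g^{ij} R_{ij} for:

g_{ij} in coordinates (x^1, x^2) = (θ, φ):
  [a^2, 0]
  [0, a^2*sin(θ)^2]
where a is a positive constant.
Non-zero Christoffel symbols (Γ^k_{ij} = Γ^k_{ji}):
Γ^θ_{φ φ} = -sin(2*θ)/2
Γ^φ_{θ φ} = 1/tan(θ)
Ricci tensor (R_{ij} = R^k_{ikj}): R_{θθ} = 1, R_{θφ} = 0, R_{φφ} = sin(θ)^2
Inverse metric: g^{θθ} = 1/a^2, g^{φφ} = 1/(a^2*sin(θ)^2)
R = g^{ij} R_{ij} = (1/a^2)(1) + (1/(a^2*sin(θ)^2))(sin(θ)^2) = 2/a^2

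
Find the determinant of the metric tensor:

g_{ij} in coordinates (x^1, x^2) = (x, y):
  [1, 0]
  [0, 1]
For a 2×2 metric: det(g) = g_{11}·g_{22} - g_{12}·g_{21}
= (1)·(1) - (0)·(0)
= 1 - 0
det(g) = 1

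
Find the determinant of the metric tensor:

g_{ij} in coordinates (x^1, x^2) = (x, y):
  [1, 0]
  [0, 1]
For a 2×2 metric: det(g) = g_{11}·g_{22} - g_{12}·g_{21}
= (1)·(1) - (0)·(0)
= 1 - 0
det(g) = 1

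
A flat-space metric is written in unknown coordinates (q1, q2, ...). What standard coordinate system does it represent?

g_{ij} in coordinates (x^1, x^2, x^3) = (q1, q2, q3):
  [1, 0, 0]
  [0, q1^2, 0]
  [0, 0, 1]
The line element ds^2 = dq1^2 + q1^2 dq2^2 + dq3^2 is dr^2 + r^2 dθ^2 + dz^2 with q1 = r, q2 = θ, q3 = z.
cylindrical coordinates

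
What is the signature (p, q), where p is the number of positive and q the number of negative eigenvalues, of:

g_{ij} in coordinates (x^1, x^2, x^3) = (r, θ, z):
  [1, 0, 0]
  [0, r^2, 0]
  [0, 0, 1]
The metric is diagonal, so its eigenvalues are the diagonal entries: 1, r^2, 1 (at a generic point, where coordinate-dependent entries are positive).
3 positive, 0 negative.
(3, 0) - Riemannian (positive definite)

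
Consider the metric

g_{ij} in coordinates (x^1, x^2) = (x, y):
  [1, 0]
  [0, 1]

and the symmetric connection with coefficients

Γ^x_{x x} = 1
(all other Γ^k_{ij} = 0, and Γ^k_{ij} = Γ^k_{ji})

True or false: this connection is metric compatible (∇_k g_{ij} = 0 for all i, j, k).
Using ∇_k g_{ij} = ∂_k g_{ij} - Γ^m_{ki} g_{mj} - Γ^m_{kj} g_{im}:
∇_x g_{xx} = (0) - (1) - (1) = -2 ≠ 0
So the connection is not metric compatible (it is not the Levi-Civita connection).
False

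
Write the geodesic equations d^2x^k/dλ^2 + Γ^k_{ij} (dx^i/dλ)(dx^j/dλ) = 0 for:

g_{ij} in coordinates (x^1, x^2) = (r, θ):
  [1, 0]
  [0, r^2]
Geodesic equation: d^2x^k/dλ^2 + Γ^k_{ij} (dx^i/dλ)(dx^j/dλ) = 0.
Non-zero Christoffel symbols:
Γ^r_{θ θ} = -r
Γ^θ_{r θ} = 1/r
Substituting (the symmetric pair Γ^k_{ij}, Γ^k_{ji} combines into a factor 2):
d^2r/dλ^2 - r (dθ/dλ)^2 = 0
d^2θ/dλ^2 + (2/r) (dr/dλ)(dθ/dλ) = 0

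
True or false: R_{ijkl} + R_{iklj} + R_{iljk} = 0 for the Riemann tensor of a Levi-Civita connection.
This is the first (algebraic) Bianchi identity.
True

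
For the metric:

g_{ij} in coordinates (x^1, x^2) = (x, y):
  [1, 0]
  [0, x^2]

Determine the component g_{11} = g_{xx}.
With x^1 = x, x^2 = y, g_{11} = g_{xx} is the row-1, column-1 entry of the matrix.
g_{11} = 1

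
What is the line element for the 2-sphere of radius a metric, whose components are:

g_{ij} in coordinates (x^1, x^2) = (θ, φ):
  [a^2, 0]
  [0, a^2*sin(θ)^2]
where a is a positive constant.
ds^2 = g_{ij} dx^i dx^j; only the non-zero components contribute.
ds^2 = a^2 dθ^2 + a^2*sin(θ)^2 dφ^2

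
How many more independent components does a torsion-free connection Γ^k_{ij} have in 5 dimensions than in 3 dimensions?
Independent components in n dimensions: n × n(n+1)/2 = n^2(n+1)/2.
5D: 5 × 15 = 75
3D: 3 × 6 = 18
Difference = 75 - 18 = 57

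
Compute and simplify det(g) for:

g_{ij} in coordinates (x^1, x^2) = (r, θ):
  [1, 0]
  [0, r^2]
For a 2×2 metric: det(g) = g_{11}·g_{22} - g_{12}·g_{21}
= (1)·(r^2) - (0)·(0)
= r^2 - 0
det(g) = r^2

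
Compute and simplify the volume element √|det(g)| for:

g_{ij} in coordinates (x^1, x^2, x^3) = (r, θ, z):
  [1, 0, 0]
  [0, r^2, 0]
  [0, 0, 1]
det(g) = r^2
√|det(g)| = r
Volume element: dV = r dr dθ dz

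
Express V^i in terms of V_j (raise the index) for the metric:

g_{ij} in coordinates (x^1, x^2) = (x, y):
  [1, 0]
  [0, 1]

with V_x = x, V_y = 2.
Inverse metric (diagonal): g^{xx} = 1, g^{yy} = 1
V^i = g^{ij} V_j:
V^x = (1)(x) + (0)(2) = x
V^y = (0)(x) + (1)(2) = 2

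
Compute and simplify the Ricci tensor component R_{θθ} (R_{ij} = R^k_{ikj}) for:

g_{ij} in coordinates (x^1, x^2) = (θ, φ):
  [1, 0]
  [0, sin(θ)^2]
Non-zero Christoffel symbols (Γ^k_{ij} = Γ^k_{ji}):
Γ^θ_{φ φ} = -sin(2*θ)/2
Γ^φ_{θ φ} = 1/tan(θ)
R^θ_{θ θ θ} = 0 (a repeated index in an antisymmetric pair)
R^φ_{θ φ θ} = ∂_φ Γ^φ_{θ θ} - ∂_θ Γ^φ_{θ φ} + Γ^φ_{φ m} Γ^m_{θ θ} - Γ^φ_{θ m} Γ^m_{θ φ}
  = (0) - (-1/sin(θ)^2) + (0) - (1/tan(θ)^2) = 1
R_{θθ} = R^θ_{θ θ θ} + R^φ_{θ φ θ} = (0) + (1) = 1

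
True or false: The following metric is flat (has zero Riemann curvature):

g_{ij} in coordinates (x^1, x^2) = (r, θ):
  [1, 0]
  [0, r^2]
Non-zero Christoffel symbols:
Γ^r_{θ θ} = -r
Γ^θ_{r θ} = 1/r
Ricci tensor: R_{rr} = 0, R_{rθ} = 0, R_{θθ} = 0
All R_{ij} vanish; in 2 dimensions the Riemann tensor is fully determined by the Ricci tensor, so R^i_{jkl} = 0: the metric is flat (curvilinear coordinates on flat space).
True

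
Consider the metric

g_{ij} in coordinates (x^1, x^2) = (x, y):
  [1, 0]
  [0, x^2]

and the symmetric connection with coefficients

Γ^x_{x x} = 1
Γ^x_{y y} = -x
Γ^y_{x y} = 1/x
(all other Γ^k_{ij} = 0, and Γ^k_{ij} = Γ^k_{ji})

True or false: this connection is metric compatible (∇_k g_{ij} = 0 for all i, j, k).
Using ∇_k g_{ij} = ∂_k g_{ij} - Γ^m_{ki} g_{mj} - Γ^m_{kj} g_{im}:
∇_x g_{xx} = (0) - (1) - (1) = -2 ≠ 0
So the connection is not metric compatible (it is not the Levi-Civita connection).
False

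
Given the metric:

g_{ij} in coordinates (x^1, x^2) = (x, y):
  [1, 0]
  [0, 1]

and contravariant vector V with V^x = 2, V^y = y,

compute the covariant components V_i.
V_i = g_{ij} V^j:
V_x = (1)(2) + (0)(y) = 2
V_y = (0)(2) + (1)(y) = y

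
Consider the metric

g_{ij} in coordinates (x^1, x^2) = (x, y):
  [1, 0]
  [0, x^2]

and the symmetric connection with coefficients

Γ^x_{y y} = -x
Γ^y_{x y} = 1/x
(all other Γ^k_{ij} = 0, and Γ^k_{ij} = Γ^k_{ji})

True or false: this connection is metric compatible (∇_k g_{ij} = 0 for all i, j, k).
Using ∇_k g_{ij} = ∂_k g_{ij} - Γ^m_{ki} g_{mj} - Γ^m_{kj} g_{im}:
e.g. ∇_x g_{yy} = (2*x) - (x) - (x) = 0
Every component ∇_k g_{ij} vanishes: the connection is metric compatible.
True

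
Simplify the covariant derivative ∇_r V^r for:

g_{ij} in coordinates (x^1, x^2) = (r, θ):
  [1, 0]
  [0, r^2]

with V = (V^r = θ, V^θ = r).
Non-zero Christoffel symbols:
Γ^r_{θ θ} = -r
Γ^θ_{r θ} = 1/r
∇_r V^r = ∂_r V^r + Γ^r_{r j} V^j
  = (0) + (0)(θ) + (0)(r)
  = 0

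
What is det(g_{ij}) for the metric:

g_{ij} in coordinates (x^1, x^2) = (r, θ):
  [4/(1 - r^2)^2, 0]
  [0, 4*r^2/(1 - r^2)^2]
For a 2×2 metric: det(g) = g_{11}·g_{22} - g_{12}·g_{21}
= (4/(1 - r^2)^2)·(4*r^2/(1 - r^2)^2) - (0)·(0)
= 16*r^2/(1 - r^2)^4 - 0
det(g) = 16*r^2/(1 - r^2)^4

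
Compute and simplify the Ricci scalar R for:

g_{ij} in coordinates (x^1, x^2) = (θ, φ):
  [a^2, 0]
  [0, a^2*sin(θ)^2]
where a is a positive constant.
Non-zero Christoffel symbols (Γ^k_{ij} = Γ^k_{ji}):
Γ^θ_{φ φ} = -sin(2*θ)/2
Γ^φ_{θ φ} = 1/tan(θ)
Ricci tensor (R_{ij} = R^k_{ikj}): R_{θθ} = 1, R_{θφ} = 0, R_{φφ} = sin(θ)^2
Inverse metric: g^{θθ} = 1/a^2, g^{φφ} = 1/(a^2*sin(θ)^2)
R = g^{ij} R_{ij} = (1/a^2)(1) + (1/(a^2*sin(θ)^2))(sin(θ)^2) = 2/a^2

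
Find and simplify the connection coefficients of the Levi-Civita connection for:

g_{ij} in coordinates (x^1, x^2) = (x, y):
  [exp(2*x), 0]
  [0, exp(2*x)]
Using Γ^k_{ij} = (1/2) g^{km} (∂_i g_{mj} + ∂_j g_{mi} - ∂_m g_{ij}); the metric is diagonal, so only the m = k term contributes.
Non-zero symbols (using the symmetry Γ^k_{ij} = Γ^k_{ji}):
Γ^x_{x x} = (1/2) g^{xx} (∂_x g_{xx} + ∂_x g_{xx} - ∂_x g_{xx}) = (1/2)(exp(-2*x))((2*exp(2*x)) + (2*exp(2*x)) - (2*exp(2*x))) = 1
Γ^x_{y y} = (1/2) g^{xx} (∂_y g_{xy} + ∂_y g_{xy} - ∂_x g_{yy}) = (1/2)(exp(-2*x))((0) + (0) - (2*exp(2*x))) = -1
Γ^y_{x y} = (1/2) g^{yy} (∂_x g_{yy} + ∂_y g_{yx} - ∂_y g_{xy}) = (1/2)(exp(-2*x))((2*exp(2*x)) + (0) - (0)) = 1
All other Christoffel symbols are zero.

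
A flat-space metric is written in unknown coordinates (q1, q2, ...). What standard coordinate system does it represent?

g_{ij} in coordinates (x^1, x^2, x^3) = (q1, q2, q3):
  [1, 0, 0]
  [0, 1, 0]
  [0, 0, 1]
All components are constant and the metric is the identity, i.e. orthonormal rectilinear coordinates.
Cartesian (3D) coordinates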